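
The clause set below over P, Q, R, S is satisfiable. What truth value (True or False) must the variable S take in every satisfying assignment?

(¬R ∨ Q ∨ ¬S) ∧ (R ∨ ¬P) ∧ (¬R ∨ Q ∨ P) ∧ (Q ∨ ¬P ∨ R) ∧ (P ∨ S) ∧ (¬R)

True

Suppose S = False.
Unit clause (P) forces P = True.
Unit clause (R) forces R = True.
But (¬R) is also a unit clause — contradiction.
So every satisfying assignment has S = True.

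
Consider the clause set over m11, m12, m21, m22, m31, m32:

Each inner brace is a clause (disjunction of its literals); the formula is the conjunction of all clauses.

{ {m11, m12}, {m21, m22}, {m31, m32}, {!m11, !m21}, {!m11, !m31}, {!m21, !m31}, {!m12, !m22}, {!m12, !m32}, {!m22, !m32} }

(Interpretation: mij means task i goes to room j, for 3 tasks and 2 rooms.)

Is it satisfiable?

No

Try m11 = true.
(!m21) alone gives m21 = false.
(m22) alone gives m22 = true.
(!m31) alone gives m31 = false.
(m32) alone gives m32 = true.
That conflicts with the unit clause (!m32).
Backtrack on m11: now try m11 = false.
(m12) alone gives m12 = true.
(!m22) alone gives m22 = false.
(m21) alone gives m21 = true.
(!m31) alone gives m31 = false.
(m32) alone gives m32 = true.
That conflicts with the unit clause (!m32).
Neither m11 = true nor m11 = false works.
No assignment satisfies every clause.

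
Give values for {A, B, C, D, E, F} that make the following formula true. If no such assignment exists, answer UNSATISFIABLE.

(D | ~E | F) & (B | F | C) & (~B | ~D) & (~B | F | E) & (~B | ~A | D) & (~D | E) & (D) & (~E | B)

UNSATISFIABLE

Unit clause (D) forces D = 1.
Unit clause (~B) forces B = 0.
Unit clause (E) forces E = 1.
Now (~E) is unsatisfied and unit — conflict.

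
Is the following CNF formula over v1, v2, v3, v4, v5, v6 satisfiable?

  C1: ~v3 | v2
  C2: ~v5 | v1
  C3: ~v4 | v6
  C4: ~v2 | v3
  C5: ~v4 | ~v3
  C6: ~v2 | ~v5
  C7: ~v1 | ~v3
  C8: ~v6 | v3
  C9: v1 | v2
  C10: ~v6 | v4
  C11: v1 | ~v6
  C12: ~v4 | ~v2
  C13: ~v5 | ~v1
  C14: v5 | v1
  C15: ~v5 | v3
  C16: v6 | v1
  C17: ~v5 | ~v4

Case v3 = 0:
The clause (~v2) is unit, so v2 = 0.
The clause (~v6) is unit, so v6 = 0.
The clause (~v4) is unit, so v4 = 0.
The clause (v1) is unit, so v1 = 1.
The clause (~v5) is unit, so v5 = 0.
Every clause now holds.
A satisfying assignment: v1=1; v2=0; v3=0; v4=0; v5=0; v6=0.

Yes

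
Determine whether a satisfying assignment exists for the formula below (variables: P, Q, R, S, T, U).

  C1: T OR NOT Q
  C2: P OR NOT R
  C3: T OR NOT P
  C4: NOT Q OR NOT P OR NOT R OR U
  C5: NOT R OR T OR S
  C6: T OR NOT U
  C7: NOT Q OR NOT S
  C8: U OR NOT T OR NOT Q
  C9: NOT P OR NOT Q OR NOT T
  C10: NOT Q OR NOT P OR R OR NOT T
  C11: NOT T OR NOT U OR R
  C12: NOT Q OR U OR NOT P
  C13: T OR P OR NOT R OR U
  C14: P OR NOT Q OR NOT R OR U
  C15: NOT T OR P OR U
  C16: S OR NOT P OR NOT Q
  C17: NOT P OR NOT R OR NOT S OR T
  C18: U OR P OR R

Satisfiable

Suppose T = true.
Suppose P = true.
From the singleton clause (NOT Q), Q = false.
Suppose U = true.
From the singleton clause (R), R = true.
Every clause is now satisfied; S is unconstrained.
A satisfying assignment: P: true; Q: false; R: true; S: false; T: true; U: true.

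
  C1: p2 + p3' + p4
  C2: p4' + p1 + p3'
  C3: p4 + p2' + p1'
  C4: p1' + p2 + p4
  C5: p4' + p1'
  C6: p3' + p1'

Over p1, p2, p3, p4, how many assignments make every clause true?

There are 2^4 = 16 truth assignments over (p1, p2, p3, p4).
Check each against the 6 clauses (columns in the order p1, p2, p3, p4):
  F F F F  ✓ satisfies all
  F F F T  ✓ satisfies all
  F F T F  ✗ fails (p2 + p3' + p4)
  F F T T  ✗ fails (p4' + p1 + p3')
  F T F F  ✓ satisfies all
  F T F T  ✓ satisfies all
  F T T F  ✓ satisfies all
  F T T T  ✗ fails (p4' + p1 + p3')
  T F F F  ✗ fails (p1' + p2 + p4)
  T F F T  ✗ fails (p4' + p1')
  T F T F  ✗ fails (p2 + p3' + p4)
  T F T T  ✗ fails (p4' + p1')
  T T F F  ✗ fails (p4 + p2' + p1')
  T T F T  ✗ fails (p4' + p1')
  T T T F  ✗ fails (p4 + p2' + p1')
  T T T T  ✗ fails (p4' + p1')
5 of the 16 rows are models.

5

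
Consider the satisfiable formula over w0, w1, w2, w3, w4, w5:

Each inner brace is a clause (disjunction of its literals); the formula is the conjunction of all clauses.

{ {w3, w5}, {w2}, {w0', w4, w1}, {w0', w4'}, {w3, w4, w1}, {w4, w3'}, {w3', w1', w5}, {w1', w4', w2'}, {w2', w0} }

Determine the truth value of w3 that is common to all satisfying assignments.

False

Suppose w3 = 1.
From the singleton clause (w2), w2 = 1.
From the singleton clause (w4), w4 = 1.
From the singleton clause (w0'), w0 = 0.
Now (w0) is unsatisfied and unit — conflict.
So every satisfying assignment has w3 = False.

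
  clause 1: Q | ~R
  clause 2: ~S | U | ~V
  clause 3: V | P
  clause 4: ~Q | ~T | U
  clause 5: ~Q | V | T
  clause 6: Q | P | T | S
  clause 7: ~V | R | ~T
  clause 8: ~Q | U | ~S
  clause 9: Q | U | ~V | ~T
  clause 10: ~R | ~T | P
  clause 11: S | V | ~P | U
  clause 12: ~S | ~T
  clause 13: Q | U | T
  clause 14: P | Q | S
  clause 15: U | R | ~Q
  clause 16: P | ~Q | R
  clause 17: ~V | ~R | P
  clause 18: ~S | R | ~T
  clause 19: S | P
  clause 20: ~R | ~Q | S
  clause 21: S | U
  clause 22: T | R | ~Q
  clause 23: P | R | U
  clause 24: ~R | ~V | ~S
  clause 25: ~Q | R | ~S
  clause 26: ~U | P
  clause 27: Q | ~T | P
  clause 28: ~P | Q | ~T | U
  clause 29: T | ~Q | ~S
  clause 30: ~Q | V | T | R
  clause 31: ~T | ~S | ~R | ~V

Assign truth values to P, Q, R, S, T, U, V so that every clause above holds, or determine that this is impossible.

Suppose Q = 0.
The clause (~R) is unit, so R = 0.
Suppose V = 0.
The clause (P) is unit, so P = 1.
Suppose S = 0.
The clause (U) is unit, so U = 1.
All clauses hold; T can take either value.

P: 1,  Q: 0,  R: 0,  S: 0,  T: 0,  U: 1,  V: 0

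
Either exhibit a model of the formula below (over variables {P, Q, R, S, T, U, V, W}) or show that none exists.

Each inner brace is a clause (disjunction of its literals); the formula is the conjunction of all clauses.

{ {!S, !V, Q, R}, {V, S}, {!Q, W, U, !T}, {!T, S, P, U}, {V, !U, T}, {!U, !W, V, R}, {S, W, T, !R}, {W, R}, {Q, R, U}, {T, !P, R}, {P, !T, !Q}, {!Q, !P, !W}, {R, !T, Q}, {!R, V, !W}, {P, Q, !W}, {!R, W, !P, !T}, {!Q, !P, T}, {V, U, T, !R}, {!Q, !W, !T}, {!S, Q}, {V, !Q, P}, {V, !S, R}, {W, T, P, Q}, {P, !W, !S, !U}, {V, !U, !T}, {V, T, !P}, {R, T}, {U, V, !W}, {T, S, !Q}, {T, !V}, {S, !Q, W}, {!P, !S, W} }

Suppose V = true.
Unit clause (T) forces T = true.
Suppose W = false.
Unit clause (R) forces R = true.
Unit clause (!P) forces P = false.
Unit clause (!Q) forces Q = false.
Unit clause (!S) forces S = false.
Unit clause (U) forces U = true.
All clauses are satisfied.

P ↦ false; Q ↦ false; R ↦ true; S ↦ false; T ↦ true; U ↦ true; V ↦ true; W ↦ false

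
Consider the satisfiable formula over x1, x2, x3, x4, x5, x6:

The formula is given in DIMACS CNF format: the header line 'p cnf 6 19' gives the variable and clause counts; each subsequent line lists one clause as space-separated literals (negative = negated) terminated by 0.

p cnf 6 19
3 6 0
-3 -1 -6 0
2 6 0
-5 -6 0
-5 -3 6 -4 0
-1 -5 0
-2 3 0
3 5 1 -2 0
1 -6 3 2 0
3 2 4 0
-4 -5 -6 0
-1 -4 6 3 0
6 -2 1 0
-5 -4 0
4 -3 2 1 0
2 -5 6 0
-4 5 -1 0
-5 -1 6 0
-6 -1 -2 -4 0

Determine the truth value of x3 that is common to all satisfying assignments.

True

Suppose x3 = False.
From the singleton clause (x6), x6 = True.
From the singleton clause (¬x5), x5 = False.
From the singleton clause (¬x2), x2 = False.
From the singleton clause (x1), x1 = True.
From the singleton clause (x4), x4 = True.
That conflicts with the unit clause (¬x4).
So every satisfying assignment has x3 = True.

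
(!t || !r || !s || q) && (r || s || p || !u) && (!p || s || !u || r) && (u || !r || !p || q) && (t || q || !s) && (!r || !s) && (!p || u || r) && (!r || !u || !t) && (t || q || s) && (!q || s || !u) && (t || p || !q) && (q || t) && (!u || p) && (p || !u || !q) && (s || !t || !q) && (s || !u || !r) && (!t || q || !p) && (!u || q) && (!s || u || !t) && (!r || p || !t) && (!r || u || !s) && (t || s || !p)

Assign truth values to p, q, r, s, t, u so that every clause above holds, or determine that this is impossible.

p ↦ true, q ↦ true, r ↦ false, s ↦ true, t ↦ true, u ↦ true

Try r = false.
Try p = true.
The clause (u) is unit, so u = true.
The clause (s) is unit, so s = true.
The clause (q) is unit, so q = true.
No clause remains; t is free.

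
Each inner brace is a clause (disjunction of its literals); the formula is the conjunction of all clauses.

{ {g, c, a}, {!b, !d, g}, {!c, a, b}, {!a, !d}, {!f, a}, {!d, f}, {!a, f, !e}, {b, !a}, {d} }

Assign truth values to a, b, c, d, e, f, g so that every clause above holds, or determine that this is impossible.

UNSATISFIABLE

The clause (d) is unit, so d = true.
The clause (!a) is unit, so a = false.
The clause (!f) is unit, so f = false.
Now (f) is unsatisfied and unit — conflict.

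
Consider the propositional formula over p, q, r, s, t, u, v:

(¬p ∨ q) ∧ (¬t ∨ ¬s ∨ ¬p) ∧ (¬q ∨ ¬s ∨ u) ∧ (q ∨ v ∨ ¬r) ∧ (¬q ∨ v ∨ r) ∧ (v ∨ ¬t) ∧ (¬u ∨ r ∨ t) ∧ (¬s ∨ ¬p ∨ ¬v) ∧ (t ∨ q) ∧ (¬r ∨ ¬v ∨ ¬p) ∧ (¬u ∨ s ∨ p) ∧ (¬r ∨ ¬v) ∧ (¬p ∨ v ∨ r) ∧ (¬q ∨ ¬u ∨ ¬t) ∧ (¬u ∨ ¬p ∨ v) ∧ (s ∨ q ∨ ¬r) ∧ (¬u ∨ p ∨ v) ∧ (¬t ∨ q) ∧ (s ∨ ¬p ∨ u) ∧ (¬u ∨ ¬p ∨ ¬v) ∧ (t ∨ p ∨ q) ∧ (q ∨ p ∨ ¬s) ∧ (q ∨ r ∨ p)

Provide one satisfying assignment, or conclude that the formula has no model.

Try p = False.
Try v = True.
The clause (¬r) is unit, so r = False.
The clause (q) is unit, so q = True.
Try s = False.
The clause (¬u) is unit, so u = False.
No clause remains; t is free.

p: False, q: True, r: False, s: False, t: False, u: False, v: True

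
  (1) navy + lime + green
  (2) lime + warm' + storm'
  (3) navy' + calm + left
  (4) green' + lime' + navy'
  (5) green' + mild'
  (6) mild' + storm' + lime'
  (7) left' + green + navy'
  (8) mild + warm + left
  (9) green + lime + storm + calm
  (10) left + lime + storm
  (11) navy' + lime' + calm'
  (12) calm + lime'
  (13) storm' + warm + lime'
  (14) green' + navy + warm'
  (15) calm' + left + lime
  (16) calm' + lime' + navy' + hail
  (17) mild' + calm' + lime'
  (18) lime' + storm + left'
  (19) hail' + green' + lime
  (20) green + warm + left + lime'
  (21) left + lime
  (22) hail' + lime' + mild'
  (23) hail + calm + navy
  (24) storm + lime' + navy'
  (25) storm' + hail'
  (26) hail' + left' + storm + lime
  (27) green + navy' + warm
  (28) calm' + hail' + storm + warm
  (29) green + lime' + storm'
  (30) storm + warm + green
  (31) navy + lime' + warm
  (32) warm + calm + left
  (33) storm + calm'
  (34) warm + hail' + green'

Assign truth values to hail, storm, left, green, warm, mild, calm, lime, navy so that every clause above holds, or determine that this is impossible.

hail: 0, storm: 1, left: 1, green: 1, warm: 0, mild: 0, calm: 1, lime: 0, navy: 0

Branch on green: set green = 1.
(mild') alone gives mild = 0.
Branch on lime: set lime = 0.
(hail') alone gives hail = 0.
(left) alone gives left = 1.
Branch on warm: set warm = 0.
Branch on calm: set calm = 1.
(storm) alone gives storm = 1.
Every clause is now satisfied; navy is unconstrained.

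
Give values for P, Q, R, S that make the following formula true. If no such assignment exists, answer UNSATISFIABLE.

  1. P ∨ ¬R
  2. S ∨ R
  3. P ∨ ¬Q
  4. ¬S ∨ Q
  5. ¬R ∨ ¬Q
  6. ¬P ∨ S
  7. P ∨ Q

Try P = True.
(S) alone gives S = True.
(Q) alone gives Q = True.
(¬R) alone gives R = False.
Every clause now holds.

P ↦ True; Q ↦ True; R ↦ False; S ↦ True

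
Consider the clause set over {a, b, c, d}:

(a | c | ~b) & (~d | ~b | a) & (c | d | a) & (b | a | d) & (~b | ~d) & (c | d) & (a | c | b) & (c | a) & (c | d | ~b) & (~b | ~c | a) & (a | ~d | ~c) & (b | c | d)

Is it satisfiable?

Case b = 0:
Case a = 1:
Case c = 1:
All clauses hold; d can take either value.
A satisfying assignment: a ↦ 1,  b ↦ 0,  c ↦ 1,  d ↦ 0.

Yes, satisfiable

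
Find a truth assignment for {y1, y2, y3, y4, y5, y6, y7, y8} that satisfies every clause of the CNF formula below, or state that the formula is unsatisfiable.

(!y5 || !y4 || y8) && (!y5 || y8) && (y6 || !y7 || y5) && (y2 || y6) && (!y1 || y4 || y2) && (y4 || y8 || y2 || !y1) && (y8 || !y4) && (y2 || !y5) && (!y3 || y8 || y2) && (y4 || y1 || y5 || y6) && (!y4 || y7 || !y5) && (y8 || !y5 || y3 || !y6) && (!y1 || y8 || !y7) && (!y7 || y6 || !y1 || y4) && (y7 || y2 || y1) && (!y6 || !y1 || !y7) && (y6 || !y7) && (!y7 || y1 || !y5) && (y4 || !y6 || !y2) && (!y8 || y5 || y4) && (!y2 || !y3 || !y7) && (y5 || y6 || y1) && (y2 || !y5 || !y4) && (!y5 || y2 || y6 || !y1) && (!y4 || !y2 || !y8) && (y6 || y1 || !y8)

Try y5 = false.
Try y6 = false.
The clause (!y7) is unit, so y7 = false.
The clause (y2) is unit, so y2 = true.
The clause (y1) is unit, so y1 = true.
Try y8 = false.
The clause (!y4) is unit, so y4 = false.
All clauses hold; y3 can take either value.

y1=true, y2=true, y3=true, y4=false, y5=false, y6=false, y7=false, y8=false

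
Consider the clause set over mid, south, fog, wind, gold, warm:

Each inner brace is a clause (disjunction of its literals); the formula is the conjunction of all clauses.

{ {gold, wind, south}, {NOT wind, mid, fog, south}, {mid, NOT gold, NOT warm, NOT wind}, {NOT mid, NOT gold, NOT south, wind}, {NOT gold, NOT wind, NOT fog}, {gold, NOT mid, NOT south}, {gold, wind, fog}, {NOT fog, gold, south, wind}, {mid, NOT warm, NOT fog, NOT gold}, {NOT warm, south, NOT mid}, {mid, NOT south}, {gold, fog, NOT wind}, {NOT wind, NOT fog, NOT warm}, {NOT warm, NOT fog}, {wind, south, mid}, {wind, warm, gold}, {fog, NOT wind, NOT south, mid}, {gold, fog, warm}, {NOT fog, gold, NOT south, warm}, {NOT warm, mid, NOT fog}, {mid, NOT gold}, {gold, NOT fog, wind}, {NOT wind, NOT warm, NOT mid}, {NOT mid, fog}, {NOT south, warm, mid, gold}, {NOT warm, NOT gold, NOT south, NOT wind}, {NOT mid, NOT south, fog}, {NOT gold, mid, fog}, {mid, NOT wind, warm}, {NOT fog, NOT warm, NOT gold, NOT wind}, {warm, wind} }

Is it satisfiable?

Try mid = true.
The clause (fog) is unit, so fog = true.
The clause (NOT warm) is unit, so warm = false.
The clause (wind) is unit, so wind = true.
The clause (NOT gold) is unit, so gold = false.
The clause (NOT south) is unit, so south = false.
All clauses are satisfied.
A satisfying assignment: mid: true,  south: false,  fog: true,  wind: true,  gold: false,  warm: false.

Satisfiable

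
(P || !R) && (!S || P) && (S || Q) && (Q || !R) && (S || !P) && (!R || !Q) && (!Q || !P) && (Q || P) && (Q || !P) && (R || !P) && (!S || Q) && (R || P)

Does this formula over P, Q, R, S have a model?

Branch on P: set P = true.
(S) alone gives S = true.
(!Q) alone gives Q = false.
Now (Q) is unsatisfied and unit — conflict.
That branch fails; take P = false instead.
(!R) alone gives R = false.
Now (R) is unsatisfied and unit — conflict.
Both values of P lead to a conflict.
No assignment satisfies every clause.

Unsatisfiable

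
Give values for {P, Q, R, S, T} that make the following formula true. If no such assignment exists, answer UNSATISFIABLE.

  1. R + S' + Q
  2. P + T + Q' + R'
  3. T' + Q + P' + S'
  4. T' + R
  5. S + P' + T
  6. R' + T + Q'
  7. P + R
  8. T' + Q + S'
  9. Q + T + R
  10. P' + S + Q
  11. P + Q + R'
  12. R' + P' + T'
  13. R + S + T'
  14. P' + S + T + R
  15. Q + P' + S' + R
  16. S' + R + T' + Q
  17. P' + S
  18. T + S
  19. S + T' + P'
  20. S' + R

Try T = 1.
Unit clause (R) forces R = 1.
Unit clause (P') forces P = 0.
Unit clause (Q) forces Q = 1.
Every clause is now satisfied; S is unconstrained.

P: 0; Q: 1; R: 1; S: 0; T: 1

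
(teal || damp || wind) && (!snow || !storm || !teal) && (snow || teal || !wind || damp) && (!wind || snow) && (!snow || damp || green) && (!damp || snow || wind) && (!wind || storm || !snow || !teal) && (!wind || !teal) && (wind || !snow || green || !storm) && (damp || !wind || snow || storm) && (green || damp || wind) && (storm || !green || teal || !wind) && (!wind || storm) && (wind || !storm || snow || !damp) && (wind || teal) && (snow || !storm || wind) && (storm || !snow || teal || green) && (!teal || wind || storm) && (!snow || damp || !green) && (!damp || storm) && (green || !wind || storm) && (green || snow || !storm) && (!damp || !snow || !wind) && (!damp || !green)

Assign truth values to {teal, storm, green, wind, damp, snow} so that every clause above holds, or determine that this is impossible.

Try wind = false.
From the singleton clause (teal), teal = true.
From the singleton clause (storm), storm = true.
From the singleton clause (!snow), snow = false.
Now (snow) is unsatisfied and unit — conflict.
So wind must be the other value — set wind = true.
From the singleton clause (snow), snow = true.
From the singleton clause (!teal), teal = false.
From the singleton clause (storm), storm = true.
From the singleton clause (!damp), damp = false.
From the singleton clause (green), green = true.
Now (!green) is unsatisfied and unit — conflict.
Neither wind = true nor wind = false works.

UNSATISFIABLE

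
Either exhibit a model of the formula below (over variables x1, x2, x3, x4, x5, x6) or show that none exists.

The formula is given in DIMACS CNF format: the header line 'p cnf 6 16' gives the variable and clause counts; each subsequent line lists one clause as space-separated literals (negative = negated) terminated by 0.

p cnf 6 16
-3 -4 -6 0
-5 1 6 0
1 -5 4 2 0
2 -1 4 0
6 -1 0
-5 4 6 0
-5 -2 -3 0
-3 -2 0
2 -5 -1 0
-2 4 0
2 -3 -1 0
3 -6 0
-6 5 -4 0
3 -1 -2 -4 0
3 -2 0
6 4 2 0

x1: False,  x2: False,  x3: False,  x4: True,  x5: False,  x6: False

Suppose x6 = False.
From the singleton clause (¬x1), x1 = False.
From the singleton clause (¬x5), x5 = False.
Suppose x3 = False.
From the singleton clause (¬x2), x2 = False.
From the singleton clause (x4), x4 = True.
This assignment satisfies each clause.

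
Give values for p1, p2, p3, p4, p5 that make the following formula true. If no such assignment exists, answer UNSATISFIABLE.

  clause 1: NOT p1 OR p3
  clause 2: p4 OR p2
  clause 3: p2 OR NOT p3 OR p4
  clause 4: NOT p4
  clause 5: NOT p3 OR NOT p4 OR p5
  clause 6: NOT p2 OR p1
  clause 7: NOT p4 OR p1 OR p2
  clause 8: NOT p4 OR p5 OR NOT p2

p1: true; p2: true; p3: true; p4: false; p5: true

The clause (NOT p4) is unit, so p4 = false.
The clause (p2) is unit, so p2 = true.
The clause (p1) is unit, so p1 = true.
The clause (p3) is unit, so p3 = true.
No clause remains; p5 is free.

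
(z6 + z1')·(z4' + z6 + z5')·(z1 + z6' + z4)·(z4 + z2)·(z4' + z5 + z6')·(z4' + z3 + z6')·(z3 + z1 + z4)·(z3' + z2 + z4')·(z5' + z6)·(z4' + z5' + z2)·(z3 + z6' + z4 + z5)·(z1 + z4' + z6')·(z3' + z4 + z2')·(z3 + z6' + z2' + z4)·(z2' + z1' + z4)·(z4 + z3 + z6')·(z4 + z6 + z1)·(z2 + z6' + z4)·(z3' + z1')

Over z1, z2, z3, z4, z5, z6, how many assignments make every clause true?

3

There are 2^6 = 64 truth assignments over (z1, z2, z3, z4, z5, z6).
Split on z5. With z5 = 1, the clauses containing z5 are satisfied and z5' drops from the rest; 0 of the 2^5 = 32 assignments to the other variables satisfy what remains.
With z5 = 0, by the same count on the reduced clause set, 3 assignments work.
(One model: z1=F, z2=F, z3=F, z4=T, z5=F, z6=F.)
Total: 0 + 3 = 3.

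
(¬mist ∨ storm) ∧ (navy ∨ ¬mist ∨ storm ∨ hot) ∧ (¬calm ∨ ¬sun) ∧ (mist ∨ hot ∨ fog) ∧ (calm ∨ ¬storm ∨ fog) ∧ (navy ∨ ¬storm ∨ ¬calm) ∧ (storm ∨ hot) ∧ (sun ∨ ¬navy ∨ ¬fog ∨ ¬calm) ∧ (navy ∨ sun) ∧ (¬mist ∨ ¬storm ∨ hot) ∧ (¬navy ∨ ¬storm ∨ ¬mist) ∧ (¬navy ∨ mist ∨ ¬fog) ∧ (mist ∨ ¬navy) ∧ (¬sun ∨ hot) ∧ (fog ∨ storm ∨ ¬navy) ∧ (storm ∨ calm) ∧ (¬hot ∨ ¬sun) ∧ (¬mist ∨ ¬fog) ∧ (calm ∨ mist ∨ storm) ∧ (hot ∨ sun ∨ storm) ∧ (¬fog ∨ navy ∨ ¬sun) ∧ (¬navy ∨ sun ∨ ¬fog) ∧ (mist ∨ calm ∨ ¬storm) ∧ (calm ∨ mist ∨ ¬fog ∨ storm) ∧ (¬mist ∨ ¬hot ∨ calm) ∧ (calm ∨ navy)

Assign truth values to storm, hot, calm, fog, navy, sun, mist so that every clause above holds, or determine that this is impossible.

Case mist = False:
(¬navy) alone gives navy = False.
(sun) alone gives sun = True.
(¬calm) alone gives calm = False.
Now (calm) is unsatisfied and unit — conflict.
Backtrack on mist: now try mist = True.
(storm) alone gives storm = True.
(hot) alone gives hot = True.
(¬navy) alone gives navy = False.
(¬calm) alone gives calm = False.
Now (calm) is unsatisfied and unit — conflict.
Either choice for mist ends in contradiction.

UNSATISFIABLE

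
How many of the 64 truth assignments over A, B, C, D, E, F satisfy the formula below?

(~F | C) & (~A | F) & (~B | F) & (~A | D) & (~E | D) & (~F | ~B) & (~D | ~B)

11

There are 2^6 = 64 truth assignments over (A, B, C, D, E, F).
Split on A. With A = 1, the clauses containing A are satisfied and ~A drops from the rest; 2 of the 2^5 = 32 assignments to the other variables satisfy what remains.
With A = 0, by the same count on the reduced clause set, 9 assignments work.
(One model: A=F, B=F, C=F, D=F, E=F, F=F.)
Total: 2 + 9 = 11.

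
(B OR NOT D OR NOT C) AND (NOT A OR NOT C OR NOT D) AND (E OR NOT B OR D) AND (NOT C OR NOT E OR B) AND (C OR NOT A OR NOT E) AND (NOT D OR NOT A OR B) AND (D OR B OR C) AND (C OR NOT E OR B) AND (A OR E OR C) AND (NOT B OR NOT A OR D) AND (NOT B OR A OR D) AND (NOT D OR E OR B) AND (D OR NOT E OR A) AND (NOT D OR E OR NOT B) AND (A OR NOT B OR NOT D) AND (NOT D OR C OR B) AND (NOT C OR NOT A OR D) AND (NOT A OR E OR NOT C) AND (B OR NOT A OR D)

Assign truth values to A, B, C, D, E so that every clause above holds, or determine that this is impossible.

Try B = false.
Try D = false.
Unit clause (C) forces C = true.
Unit clause (NOT E) forces E = false.
Unit clause (NOT A) forces A = false.
All clauses are satisfied.

A: false,  B: false,  C: true,  D: false,  E: false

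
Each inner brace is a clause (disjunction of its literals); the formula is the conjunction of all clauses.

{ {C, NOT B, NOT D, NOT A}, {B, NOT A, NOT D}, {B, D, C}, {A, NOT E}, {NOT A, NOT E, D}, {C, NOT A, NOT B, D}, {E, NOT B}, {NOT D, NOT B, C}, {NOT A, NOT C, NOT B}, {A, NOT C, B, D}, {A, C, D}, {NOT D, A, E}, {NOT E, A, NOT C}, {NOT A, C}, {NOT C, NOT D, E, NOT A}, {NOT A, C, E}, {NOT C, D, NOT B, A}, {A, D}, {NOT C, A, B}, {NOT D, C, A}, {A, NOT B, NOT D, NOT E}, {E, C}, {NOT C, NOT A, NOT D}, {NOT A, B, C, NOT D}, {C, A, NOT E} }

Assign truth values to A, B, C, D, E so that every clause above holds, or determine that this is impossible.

A=true; B=false; C=true; D=false; E=false

Try A = true.
From the singleton clause (C), C = true.
From the singleton clause (NOT B), B = false.
From the singleton clause (NOT D), D = false.
From the singleton clause (NOT E), E = false.
This assignment satisfies each clause.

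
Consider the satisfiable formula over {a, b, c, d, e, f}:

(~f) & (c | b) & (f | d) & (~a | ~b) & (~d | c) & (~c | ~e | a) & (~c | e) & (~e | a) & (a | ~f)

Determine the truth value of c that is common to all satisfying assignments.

True

Suppose c = 0.
From the singleton clause (~f), f = 0.
From the singleton clause (b), b = 1.
From the singleton clause (d), d = 1.
That conflicts with the unit clause (~d).
So every satisfying assignment has c = True.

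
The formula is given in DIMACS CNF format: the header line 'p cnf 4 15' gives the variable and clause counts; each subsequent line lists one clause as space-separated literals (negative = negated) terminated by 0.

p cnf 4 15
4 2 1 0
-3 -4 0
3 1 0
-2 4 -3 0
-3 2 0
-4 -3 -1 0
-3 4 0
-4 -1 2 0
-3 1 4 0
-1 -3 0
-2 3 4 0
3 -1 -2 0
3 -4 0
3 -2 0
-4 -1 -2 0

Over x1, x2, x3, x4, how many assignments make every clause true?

There are 2^4 = 16 truth assignments over (x1, x2, x3, x4).
Check each against the 15 clauses (columns in the order x1, x2, x3, x4):
  F F F F  ✗ fails (x4 ∨ x2 ∨ x1)
  F F F T  ✗ fails (x3 ∨ x1)
  F F T F  ✗ fails (x4 ∨ x2 ∨ x1)
  F F T T  ✗ fails (¬x3 ∨ ¬x4)
  F T F F  ✗ fails (x3 ∨ x1)
  F T F T  ✗ fails (x3 ∨ x1)
  F T T F  ✗ fails (¬x2 ∨ x4 ∨ ¬x3)
  F T T T  ✗ fails (¬x3 ∨ ¬x4)
  T F F F  ✓ satisfies all
  T F F T  ✗ fails (¬x4 ∨ ¬x1 ∨ x2)
  T F T F  ✗ fails (¬x3 ∨ x2)
  T F T T  ✗ fails (¬x3 ∨ ¬x4)
  T T F F  ✗ fails (¬x2 ∨ x3 ∨ x4)
  T T F T  ✗ fails (x3 ∨ ¬x1 ∨ ¬x2)
  T T T F  ✗ fails (¬x2 ∨ x4 ∨ ¬x3)
  T T T T  ✗ fails (¬x3 ∨ ¬x4)
1 of the 16 rows is a model.

1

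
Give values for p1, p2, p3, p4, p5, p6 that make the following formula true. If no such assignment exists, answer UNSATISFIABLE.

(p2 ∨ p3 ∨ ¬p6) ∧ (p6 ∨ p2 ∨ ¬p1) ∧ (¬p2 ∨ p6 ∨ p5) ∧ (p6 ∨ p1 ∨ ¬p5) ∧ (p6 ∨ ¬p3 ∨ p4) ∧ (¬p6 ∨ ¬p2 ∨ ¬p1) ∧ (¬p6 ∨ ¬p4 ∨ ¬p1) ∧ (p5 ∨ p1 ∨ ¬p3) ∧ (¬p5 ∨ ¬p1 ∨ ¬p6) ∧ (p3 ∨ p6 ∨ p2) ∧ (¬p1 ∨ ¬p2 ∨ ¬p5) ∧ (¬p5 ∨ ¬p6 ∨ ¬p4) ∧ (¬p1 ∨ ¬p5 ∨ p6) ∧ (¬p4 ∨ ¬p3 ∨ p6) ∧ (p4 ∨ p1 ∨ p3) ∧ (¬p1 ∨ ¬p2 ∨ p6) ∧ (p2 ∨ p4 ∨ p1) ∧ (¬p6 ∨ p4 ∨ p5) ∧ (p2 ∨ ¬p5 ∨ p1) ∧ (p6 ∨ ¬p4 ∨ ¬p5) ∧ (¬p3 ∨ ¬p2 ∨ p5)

Suppose p2 = True.
Suppose p6 = True.
From the singleton clause (¬p1), p1 = False.
Suppose p5 = False.
From the singleton clause (¬p3), p3 = False.
From the singleton clause (p4), p4 = True.
All clauses are satisfied.

p1: False,  p2: True,  p3: False,  p4: True,  p5: False,  p6: True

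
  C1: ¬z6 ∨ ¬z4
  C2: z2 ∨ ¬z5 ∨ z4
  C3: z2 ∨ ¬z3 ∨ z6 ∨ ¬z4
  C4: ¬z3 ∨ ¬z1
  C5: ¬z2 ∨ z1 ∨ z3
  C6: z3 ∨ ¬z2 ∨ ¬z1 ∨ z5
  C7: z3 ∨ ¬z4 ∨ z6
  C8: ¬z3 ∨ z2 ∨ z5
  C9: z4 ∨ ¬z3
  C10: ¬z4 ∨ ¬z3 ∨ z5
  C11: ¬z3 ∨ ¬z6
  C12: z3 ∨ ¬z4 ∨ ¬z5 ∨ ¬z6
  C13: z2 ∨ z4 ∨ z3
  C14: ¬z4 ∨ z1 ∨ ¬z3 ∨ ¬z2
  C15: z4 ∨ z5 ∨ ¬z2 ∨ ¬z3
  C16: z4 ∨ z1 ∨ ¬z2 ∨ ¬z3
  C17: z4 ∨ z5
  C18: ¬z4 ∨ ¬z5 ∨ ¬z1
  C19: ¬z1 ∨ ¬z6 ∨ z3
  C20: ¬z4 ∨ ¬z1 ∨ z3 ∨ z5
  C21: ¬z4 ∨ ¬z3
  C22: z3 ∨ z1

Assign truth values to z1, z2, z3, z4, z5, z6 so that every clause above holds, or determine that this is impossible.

z1=True, z2=True, z3=False, z4=False, z5=True, z6=False

Branch on z6: set z6 = False.
Branch on z3: set z3 = False.
(¬z4) alone gives z4 = False.
(z2) alone gives z2 = True.
(z1) alone gives z1 = True.
(z5) alone gives z5 = True.
All clauses are satisfied.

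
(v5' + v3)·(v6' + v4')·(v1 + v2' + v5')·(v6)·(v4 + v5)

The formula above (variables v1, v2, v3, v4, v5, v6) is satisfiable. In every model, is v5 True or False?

Suppose v5 = 0.
From the singleton clause (v6), v6 = 1.
From the singleton clause (v4'), v4 = 0.
That conflicts with the unit clause (v4).
So every satisfying assignment has v5 = True.

True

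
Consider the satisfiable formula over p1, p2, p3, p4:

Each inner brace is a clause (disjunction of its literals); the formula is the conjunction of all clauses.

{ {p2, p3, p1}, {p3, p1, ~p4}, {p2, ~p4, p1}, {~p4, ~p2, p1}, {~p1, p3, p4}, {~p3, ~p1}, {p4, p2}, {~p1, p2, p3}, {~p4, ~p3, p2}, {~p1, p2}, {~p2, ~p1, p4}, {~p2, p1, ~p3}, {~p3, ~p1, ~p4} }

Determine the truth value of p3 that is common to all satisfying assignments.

Suppose p3 = 1.
Unit clause (~p1) forces p1 = 0.
Unit clause (~p2) forces p2 = 0.
Unit clause (~p4) forces p4 = 0.
Now (p4) is unsatisfied and unit — conflict.
So every satisfying assignment has p3 = False.

False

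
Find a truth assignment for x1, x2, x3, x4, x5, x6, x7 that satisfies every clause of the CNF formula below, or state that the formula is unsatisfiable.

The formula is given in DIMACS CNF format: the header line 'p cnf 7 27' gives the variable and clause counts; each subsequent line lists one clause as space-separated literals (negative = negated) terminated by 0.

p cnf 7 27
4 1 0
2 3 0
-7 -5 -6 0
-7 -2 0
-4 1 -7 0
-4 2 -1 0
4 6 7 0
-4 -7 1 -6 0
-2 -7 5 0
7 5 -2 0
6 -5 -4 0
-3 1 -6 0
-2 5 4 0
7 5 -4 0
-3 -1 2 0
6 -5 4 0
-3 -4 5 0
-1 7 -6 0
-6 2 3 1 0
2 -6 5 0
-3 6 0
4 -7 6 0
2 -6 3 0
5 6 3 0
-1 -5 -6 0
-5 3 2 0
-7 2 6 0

x1=False, x2=True, x3=False, x4=True, x5=True, x6=True, x7=False

Case x4 = True:
Case x2 = True:
(¬x7) alone gives x7 = False.
(x5) alone gives x5 = True.
(x6) alone gives x6 = True.
(¬x1) alone gives x1 = False.
(¬x3) alone gives x3 = False.
Every clause now holds.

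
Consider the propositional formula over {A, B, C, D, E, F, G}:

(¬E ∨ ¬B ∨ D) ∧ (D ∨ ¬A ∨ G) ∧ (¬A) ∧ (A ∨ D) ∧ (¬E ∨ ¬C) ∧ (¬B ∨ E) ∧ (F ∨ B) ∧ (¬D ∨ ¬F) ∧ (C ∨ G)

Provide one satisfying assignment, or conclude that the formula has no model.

Unit clause (¬A) forces A = False.
Unit clause (D) forces D = True.
Unit clause (¬F) forces F = False.
Unit clause (B) forces B = True.
Unit clause (E) forces E = True.
Unit clause (¬C) forces C = False.
Unit clause (G) forces G = True.
All clauses are satisfied.

A ↦ False; B ↦ True; C ↦ False; D ↦ True; E ↦ True; F ↦ False; G ↦ True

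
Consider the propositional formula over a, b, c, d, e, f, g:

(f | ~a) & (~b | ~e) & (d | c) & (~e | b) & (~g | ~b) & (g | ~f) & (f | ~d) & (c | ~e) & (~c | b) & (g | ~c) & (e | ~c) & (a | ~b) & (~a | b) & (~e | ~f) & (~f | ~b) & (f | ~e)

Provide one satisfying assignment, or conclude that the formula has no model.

Try f = 1.
From the singleton clause (g), g = 1.
From the singleton clause (~b), b = 0.
From the singleton clause (~e), e = 0.
From the singleton clause (~c), c = 0.
From the singleton clause (d), d = 1.
From the singleton clause (~a), a = 0.
This assignment satisfies each clause.

a ↦ 0,  b ↦ 0,  c ↦ 0,  d ↦ 1,  e ↦ 0,  f ↦ 1,  g ↦ 1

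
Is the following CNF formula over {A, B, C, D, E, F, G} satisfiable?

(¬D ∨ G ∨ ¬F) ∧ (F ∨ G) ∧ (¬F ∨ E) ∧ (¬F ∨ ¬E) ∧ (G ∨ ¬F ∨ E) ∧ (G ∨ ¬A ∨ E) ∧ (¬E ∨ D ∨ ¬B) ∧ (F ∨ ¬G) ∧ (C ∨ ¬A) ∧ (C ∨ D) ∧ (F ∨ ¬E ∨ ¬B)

Branch on F: set F = True.
(E) alone gives E = True.
But (¬E) is also a unit clause — contradiction.
Backtrack on F: now try F = False.
(G) alone gives G = True.
But (¬G) is also a unit clause — contradiction.
Neither F = True nor F = False works.
No assignment satisfies every clause.

No, unsatisfiable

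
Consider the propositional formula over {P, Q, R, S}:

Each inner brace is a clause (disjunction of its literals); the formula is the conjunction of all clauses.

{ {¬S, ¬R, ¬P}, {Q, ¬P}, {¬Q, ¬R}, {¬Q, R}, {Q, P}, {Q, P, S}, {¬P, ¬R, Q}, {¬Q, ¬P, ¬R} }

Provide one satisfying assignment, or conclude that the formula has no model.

Suppose Q = True.
The clause (¬R) is unit, so R = False.
But (R) is also a unit clause — contradiction.
Undo Q and try Q = False.
The clause (¬P) is unit, so P = False.
But (P) is also a unit clause — contradiction.
Either choice for Q ends in contradiction.

UNSATISFIABLE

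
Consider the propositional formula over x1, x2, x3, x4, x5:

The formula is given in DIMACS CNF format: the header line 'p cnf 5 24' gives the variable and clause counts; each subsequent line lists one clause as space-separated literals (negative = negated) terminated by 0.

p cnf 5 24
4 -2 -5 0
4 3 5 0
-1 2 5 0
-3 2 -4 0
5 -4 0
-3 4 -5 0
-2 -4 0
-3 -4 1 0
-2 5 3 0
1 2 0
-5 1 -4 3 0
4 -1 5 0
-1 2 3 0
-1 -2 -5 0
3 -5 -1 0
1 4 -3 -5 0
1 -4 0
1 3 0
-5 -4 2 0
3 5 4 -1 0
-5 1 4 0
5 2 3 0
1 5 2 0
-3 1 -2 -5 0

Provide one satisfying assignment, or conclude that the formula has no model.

x1 ↦ False, x2 ↦ True, x3 ↦ True, x4 ↦ False, x5 ↦ False

Suppose x5 = False.
Unit clause (¬x4) forces x4 = False.
Unit clause (x3) forces x3 = True.
Unit clause (¬x1) forces x1 = False.
Unit clause (x2) forces x2 = True.
This assignment satisfies each clause.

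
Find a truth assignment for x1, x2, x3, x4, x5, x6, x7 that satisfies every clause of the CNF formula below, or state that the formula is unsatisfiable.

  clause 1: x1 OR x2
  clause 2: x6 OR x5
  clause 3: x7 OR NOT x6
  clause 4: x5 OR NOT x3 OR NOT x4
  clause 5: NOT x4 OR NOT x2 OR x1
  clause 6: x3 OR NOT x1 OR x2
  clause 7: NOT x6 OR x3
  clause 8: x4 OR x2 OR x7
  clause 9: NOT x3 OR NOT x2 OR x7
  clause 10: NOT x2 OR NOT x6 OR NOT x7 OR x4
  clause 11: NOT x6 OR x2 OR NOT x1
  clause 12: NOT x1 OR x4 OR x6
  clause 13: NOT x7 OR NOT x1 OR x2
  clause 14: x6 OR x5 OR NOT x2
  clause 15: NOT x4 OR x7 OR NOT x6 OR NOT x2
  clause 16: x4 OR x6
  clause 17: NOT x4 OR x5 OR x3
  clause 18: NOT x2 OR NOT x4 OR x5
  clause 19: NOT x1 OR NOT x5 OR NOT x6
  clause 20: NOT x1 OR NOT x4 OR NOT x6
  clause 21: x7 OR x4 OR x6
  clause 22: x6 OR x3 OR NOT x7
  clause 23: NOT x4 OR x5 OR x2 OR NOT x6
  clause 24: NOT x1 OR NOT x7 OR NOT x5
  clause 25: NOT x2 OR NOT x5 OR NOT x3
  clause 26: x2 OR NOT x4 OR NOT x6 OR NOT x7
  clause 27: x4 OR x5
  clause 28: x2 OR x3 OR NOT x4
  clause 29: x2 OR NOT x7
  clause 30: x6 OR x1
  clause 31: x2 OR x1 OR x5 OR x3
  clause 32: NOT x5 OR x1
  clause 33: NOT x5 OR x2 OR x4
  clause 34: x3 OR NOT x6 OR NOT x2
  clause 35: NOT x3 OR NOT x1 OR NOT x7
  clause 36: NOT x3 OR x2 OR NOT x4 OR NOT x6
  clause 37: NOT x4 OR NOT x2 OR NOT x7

Suppose x1 = true.
Suppose x6 = false.
The clause (x5) is unit, so x5 = true.
The clause (x4) is unit, so x4 = true.
The clause (NOT x7) is unit, so x7 = false.
Suppose x3 = true.
The clause (NOT x2) is unit, so x2 = false.
Every clause now holds.

x1 ↦ true, x2 ↦ false, x3 ↦ true, x4 ↦ true, x5 ↦ true, x6 ↦ false, x7 ↦ false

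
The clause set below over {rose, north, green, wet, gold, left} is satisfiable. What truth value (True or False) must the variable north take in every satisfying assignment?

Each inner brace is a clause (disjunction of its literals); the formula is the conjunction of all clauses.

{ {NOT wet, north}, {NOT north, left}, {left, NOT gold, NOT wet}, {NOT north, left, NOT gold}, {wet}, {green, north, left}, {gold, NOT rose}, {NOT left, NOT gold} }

Suppose north = false.
Unit clause (NOT wet) forces wet = false.
Now (wet) is unsatisfied and unit — conflict.
So every satisfying assignment has north = True.

True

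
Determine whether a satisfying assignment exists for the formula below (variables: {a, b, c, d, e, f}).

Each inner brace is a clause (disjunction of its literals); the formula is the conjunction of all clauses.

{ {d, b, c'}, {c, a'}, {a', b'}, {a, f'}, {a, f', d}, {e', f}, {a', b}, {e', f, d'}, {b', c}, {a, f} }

No

Suppose c = 1.
Suppose d = 1.
Suppose a = 0.
Unit clause (f') forces f = 0.
But (f) is also a unit clause — contradiction.
Backtrack on a: now try a = 1.
Unit clause (b') forces b = 0.
But (b) is also a unit clause — contradiction.
Either choice for a ends in contradiction.
Backtrack on d: now try d = 0.
Unit clause (b) forces b = 1.
Unit clause (a') forces a = 0.
Unit clause (f') forces f = 0.
But (f) is also a unit clause — contradiction.
Either choice for d ends in contradiction.
Backtrack on c: now try c = 0.
Unit clause (a') forces a = 0.
Unit clause (f') forces f = 0.
But (f) is also a unit clause — contradiction.
Either choice for c ends in contradiction.
No assignment satisfies every clause.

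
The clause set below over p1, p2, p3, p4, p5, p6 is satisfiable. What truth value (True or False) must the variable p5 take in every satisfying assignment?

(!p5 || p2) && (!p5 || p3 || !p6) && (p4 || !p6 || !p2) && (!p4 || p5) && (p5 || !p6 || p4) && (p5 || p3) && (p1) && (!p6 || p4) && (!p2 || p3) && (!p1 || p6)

Suppose p5 = false.
The clause (!p4) is unit, so p4 = false.
The clause (!p6) is unit, so p6 = false.
The clause (p3) is unit, so p3 = true.
The clause (p1) is unit, so p1 = true.
Now (!p1) is unsatisfied and unit — conflict.
So every satisfying assignment has p5 = True.

True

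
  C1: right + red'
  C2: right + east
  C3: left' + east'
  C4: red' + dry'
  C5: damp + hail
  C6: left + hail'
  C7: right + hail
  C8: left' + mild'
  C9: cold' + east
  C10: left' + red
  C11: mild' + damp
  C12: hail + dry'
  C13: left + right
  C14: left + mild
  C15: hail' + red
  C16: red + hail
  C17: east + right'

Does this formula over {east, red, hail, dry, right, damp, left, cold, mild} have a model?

Satisfiable

Branch on right: set right = 1.
Unit clause (east) forces east = 1.
Unit clause (left') forces left = 0.
Unit clause (hail') forces hail = 0.
Unit clause (damp) forces damp = 1.
Unit clause (dry') forces dry = 0.
Unit clause (mild) forces mild = 1.
Unit clause (red) forces red = 1.
All clauses hold; cold can take either value.
A satisfying assignment: east: 1, red: 1, hail: 0, dry: 0, right: 1, damp: 1, left: 0, cold: 0, mild: 1.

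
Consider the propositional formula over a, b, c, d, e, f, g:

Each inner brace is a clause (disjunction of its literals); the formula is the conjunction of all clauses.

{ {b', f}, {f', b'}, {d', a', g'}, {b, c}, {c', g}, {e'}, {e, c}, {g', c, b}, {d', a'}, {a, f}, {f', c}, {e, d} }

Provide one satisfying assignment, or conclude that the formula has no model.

The clause (e') is unit, so e = 0.
The clause (c) is unit, so c = 1.
The clause (g) is unit, so g = 1.
The clause (d) is unit, so d = 1.
The clause (a') is unit, so a = 0.
The clause (f) is unit, so f = 1.
The clause (b') is unit, so b = 0.
All clauses are satisfied.

a ↦ 0; b ↦ 0; c ↦ 1; d ↦ 1; e ↦ 0; f ↦ 1; g ↦ 1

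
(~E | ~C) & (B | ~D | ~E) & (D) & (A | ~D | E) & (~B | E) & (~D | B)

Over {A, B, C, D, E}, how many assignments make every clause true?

There are 2^5 = 32 truth assignments over (A, B, C, D, E).
Split on E. With E = 1, the clauses containing E are satisfied and ~E drops from the rest; 2 of the 2^4 = 16 assignments to the other variables satisfy what remains.
With E = 0, by the same count on the reduced clause set, 0 assignments work.
Total: 2 + 0 = 2.

2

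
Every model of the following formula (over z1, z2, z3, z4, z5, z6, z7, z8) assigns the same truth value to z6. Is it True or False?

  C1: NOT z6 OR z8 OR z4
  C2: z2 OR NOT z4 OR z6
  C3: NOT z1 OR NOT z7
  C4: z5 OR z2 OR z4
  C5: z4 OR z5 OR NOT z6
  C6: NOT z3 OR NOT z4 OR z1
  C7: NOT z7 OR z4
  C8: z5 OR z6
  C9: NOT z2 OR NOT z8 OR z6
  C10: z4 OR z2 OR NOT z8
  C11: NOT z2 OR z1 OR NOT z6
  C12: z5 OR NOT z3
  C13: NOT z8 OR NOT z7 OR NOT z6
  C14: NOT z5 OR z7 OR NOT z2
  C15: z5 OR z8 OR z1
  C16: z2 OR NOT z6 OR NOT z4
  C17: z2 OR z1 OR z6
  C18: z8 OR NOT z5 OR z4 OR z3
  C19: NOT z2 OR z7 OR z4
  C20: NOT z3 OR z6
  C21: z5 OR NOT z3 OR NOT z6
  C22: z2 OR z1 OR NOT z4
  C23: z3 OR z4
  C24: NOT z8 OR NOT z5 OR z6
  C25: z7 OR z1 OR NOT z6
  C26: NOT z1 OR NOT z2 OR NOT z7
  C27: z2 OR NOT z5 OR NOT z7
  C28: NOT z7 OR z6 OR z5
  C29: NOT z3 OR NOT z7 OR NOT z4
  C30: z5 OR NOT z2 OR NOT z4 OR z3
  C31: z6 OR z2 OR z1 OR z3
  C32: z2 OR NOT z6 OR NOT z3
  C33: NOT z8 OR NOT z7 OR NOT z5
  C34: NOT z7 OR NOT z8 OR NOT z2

Suppose z6 = true.
Suppose z8 = true.
Unit clause (NOT z7) forces z7 = false.
Unit clause (z1) forces z1 = true.
Suppose z4 = true.
Unit clause (z2) forces z2 = true.
Unit clause (NOT z5) forces z5 = false.
Unit clause (NOT z3) forces z3 = false.
But (z3) is also a unit clause — contradiction.
So z4 must be the other value — set z4 = false.
Unit clause (z5) forces z5 = true.
Unit clause (z2) forces z2 = true.
But (NOT z2) is also a unit clause — contradiction.
Neither z4 = true nor z4 = false works.
So z8 must be the other value — set z8 = false.
Unit clause (z4) forces z4 = true.
Unit clause (z2) forces z2 = true.
Unit clause (z1) forces z1 = true.
Unit clause (NOT z7) forces z7 = false.
Unit clause (NOT z5) forces z5 = false.
Unit clause (NOT z3) forces z3 = false.
But (z3) is also a unit clause — contradiction.
Neither z8 = true nor z8 = false works.
So every satisfying assignment has z6 = False.

False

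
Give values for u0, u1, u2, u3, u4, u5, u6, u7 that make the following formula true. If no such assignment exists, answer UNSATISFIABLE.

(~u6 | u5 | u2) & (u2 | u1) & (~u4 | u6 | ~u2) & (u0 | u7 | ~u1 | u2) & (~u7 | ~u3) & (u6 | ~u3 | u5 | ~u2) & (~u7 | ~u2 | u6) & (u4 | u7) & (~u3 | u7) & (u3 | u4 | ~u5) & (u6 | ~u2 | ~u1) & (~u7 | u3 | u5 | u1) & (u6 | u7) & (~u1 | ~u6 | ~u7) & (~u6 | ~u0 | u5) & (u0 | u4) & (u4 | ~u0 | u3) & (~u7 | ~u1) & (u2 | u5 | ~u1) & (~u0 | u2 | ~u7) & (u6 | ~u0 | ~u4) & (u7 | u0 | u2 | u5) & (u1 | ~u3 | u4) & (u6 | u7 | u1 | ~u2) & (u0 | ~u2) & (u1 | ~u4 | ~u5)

u0=1, u1=1, u2=0, u3=0, u4=1, u5=1, u6=1, u7=0

Suppose u2 = 0.
Unit clause (u1) forces u1 = 1.
Unit clause (~u7) forces u7 = 0.
Unit clause (u0) forces u0 = 1.
Unit clause (u4) forces u4 = 1.
Unit clause (~u3) forces u3 = 0.
Unit clause (u6) forces u6 = 1.
Unit clause (u5) forces u5 = 1.
All clauses are satisfied.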